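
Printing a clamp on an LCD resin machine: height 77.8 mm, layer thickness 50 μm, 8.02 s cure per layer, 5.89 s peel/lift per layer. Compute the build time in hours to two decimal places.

6.01 hours

Number of layers: 77.8 / 0.05 → 1556 (rounded up).
Each layer takes = 8.02 + 5.89 = 13.91 s.
Total = 1556 × 13.91 = 21643.96 s = 6.01 hours.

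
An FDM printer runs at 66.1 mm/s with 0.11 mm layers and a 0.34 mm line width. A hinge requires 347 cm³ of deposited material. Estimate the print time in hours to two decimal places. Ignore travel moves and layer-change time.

38.99 hours

Line area: 0.11 × 0.34 → 0.0374 mm².
Toolpath length = 347 cm³ / 0.0374 mm² = 347000 / 0.0374 = 9278074.9 mm.
Print-move time: 9278074.9 / 66.1 → 140364.2 s.
That's 140364.2 s → 38.99 hours.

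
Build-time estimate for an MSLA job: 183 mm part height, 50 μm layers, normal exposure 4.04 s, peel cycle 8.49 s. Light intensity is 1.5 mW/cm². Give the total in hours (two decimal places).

Layers = ⌈183/0.05⌉ = 3660.
Cycle time = 4.04 + 8.49, so 12.53 s.
Build time: 3660 × 12.53 s = 45859.8 s, i.e. 12.74 hours.

12.74 hours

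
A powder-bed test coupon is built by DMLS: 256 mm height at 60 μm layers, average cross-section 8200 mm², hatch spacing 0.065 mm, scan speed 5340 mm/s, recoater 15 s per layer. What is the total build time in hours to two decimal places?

45.78 hours

Layer count = ceil(256 / 0.06) = 4267.
Hatch length per layer = 8200 / 0.065, so 126153.8 mm.
Per-layer scan time: 126153.8 / 5340 → 23.6243 s.
Per-layer time = 23.6243 + 15 = 38.6243 s.
Build time = 4267 × 38.6243 = 164809.8881 s = 45.78 hours.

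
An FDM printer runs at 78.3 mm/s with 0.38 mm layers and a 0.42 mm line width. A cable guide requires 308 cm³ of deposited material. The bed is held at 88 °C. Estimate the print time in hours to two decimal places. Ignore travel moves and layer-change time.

6.85 hours

Line area = 0.38 × 0.42 = 0.1596 mm².
Path length: 308000 mm³ / 0.1596 mm² → 1929824.6 mm.
Print-move time = 1929824.6 / 78.3 = 24646.5 s.
24646.5 s = 6.85 hours.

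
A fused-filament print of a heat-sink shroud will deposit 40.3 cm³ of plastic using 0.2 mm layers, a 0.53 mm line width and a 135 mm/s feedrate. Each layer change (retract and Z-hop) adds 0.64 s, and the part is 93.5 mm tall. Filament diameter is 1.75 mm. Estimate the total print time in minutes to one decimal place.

51.9 minutes

Line area = 0.2 × 0.53, so 0.106 mm².
Toolpath length = 40.3 cm³ / 0.106 mm² = 40300 / 0.106 = 380188.7 mm.
Time extruding: 380188.7 / 135 → 2816.2 s.
Number of layers: 93.5 / 0.2 → 468 (rounded up).
Layer-change overhead = 468 × 0.64 = 299.52 s.
Altogether 2816.2 + 299.52 = 3115.72 s, i.e. 51.9 minutes.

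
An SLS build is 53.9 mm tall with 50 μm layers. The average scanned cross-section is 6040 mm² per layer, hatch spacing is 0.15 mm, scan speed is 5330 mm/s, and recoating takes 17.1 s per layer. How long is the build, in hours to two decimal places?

7.38 hours

Layers = ⌈53.9/0.05⌉ = 1078.
Hatch length per layer = 6040 / 0.15, so 40266.7 mm.
Scan time per layer = 40266.7 / 5330, so 7.5547 s.
Time per layer = 7.5547 + 17.1 = 24.6547 s.
1078 layers × 24.6547 s/layer = 26577.7666 s, i.e. 7.38 hours.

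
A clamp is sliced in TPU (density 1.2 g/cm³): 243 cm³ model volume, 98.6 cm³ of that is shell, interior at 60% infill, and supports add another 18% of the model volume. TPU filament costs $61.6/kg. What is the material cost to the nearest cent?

$16.93

Infill region = 243 − 98.6, so 144.4 cm³.
Deposited infill: 0.60 × 144.4 → 86.64 cm³.
Support: 0.18 × 243 → 43.74 cm³.
Deposited volume = 98.6 + 86.64 + 43.74 = 228.98 cm³.
Mass = 228.98 × 1.2 = 274.776 g.
At $61.6/kg: 274.776/1000 × 61.6 = $16.93.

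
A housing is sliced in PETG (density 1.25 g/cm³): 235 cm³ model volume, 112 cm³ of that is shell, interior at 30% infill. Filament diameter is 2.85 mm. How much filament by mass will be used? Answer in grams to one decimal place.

186.1 g

Interior volume: 235 − 112 → 123 cm³.
Deposited infill = 0.30 × 123, so 36.9 cm³.
Total printed volume = 112 + 36.9 = 148.9 cm³.
Mass = 148.9 × 1.25 = 186.125 g.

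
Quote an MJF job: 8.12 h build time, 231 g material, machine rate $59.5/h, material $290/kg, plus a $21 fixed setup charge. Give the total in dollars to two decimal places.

$571.13

Time charge: 59.5 × 8.12 → $483.14.
Material charge = 290 × 231/1000 = $66.99.
Total = 483.14 + 66.99 + 21 = $571.13.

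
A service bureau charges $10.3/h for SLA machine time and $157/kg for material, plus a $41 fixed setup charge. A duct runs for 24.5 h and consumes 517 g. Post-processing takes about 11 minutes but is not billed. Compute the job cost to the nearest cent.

Machine cost = 10.3 × 24.5 = $252.35.
Material charge = 157 × 517/1000 = $81.169.
Total = 252.35 + 81.169 + 41 = 374.519 ≈ $374.52.

$374.52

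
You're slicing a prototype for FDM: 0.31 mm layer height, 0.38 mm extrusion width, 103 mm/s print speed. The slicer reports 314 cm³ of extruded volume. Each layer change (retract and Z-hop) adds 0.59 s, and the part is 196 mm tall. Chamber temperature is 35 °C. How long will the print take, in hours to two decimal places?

7.29 hours

Bead cross-section: 0.31 × 0.38 → 0.1178 mm².
Total extruded path = 314000/0.1178 = 2665534.8 mm.
Extrusion time: 2665534.8 / 103 → 25879 s.
Number of layers: 196 / 0.31 → 633 (rounded up).
Non-print overhead: 633 × 0.59 → 373.47 s.
Total = 25879 + 373.47 = 26252.47 s = 7.29 hours.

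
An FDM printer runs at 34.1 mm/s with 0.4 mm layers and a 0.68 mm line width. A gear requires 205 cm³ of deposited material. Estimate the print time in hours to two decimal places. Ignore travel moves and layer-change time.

Extrusion cross-section: 0.4 × 0.68 → 0.272 mm².
Path length: 205000 mm³ / 0.272 mm² → 753676.5 mm.
Print-move time = 753676.5 / 34.1 = 22102 s.
In the requested units: 22102 s = 6.14 hours.

6.14 hours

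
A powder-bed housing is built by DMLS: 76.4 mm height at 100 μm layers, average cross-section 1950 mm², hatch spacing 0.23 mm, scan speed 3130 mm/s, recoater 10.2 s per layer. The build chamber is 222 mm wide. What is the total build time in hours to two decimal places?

2.74 hours

Layers = ⌈76.4/0.1⌉ = 764.
Hatch length per layer: 1950 / 0.23 → 8478.3 mm.
Laser time per layer: 8478.3 / 3130 → 2.7087 s.
Time per layer = 2.7087 + 10.2 = 12.9087 s.
Build time = 764 × 12.9087 = 9862.2468 s = 2.74 hours.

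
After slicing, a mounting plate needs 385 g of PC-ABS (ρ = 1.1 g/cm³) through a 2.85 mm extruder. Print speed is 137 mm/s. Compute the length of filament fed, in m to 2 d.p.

Volume = 385 g / 1.1 g·cm⁻³ = 350 cm³ = 350000 mm³.
Cross-section of 2.85 mm filament: π·(2.85/2)² = 6.3794 mm².
L = V/A = 350000/6.3794 = 54864.09 mm → 54.86 m.

54.86 m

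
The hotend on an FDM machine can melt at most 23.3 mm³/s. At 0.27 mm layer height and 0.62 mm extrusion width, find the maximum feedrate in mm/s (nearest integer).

139 mm/s

Extrusion cross-section = 0.27 × 0.62, so 0.1674 mm².
Max speed = 23.3 / 0.1674 = 139.19 ≈ 139 mm/s.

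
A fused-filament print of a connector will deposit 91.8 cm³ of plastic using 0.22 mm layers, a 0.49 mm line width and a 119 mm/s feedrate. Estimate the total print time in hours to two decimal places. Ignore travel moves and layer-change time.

1.99 hours

Line area = 0.22 × 0.49 = 0.1078 mm².
Path length: 91800 mm³ / 0.1078 mm² → 851577 mm.
Time extruding = 851577 / 119 = 7156.1 s.
That's 7156.1 s → 1.99 hours.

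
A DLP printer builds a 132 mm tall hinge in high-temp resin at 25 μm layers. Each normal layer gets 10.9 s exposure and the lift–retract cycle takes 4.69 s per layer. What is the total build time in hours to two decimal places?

Layer count = ceil(132 / 0.025) = 5280.
Each layer takes = 10.9 + 4.69, so 15.59 s.
Build time: 5280 × 15.59 s = 82315.2 s, i.e. 22.87 hours.

22.87 hours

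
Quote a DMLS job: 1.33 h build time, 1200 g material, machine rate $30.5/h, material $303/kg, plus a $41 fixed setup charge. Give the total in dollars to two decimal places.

$445.17

Machine cost = 30.5 × 1.33, so $40.565.
Feedstock cost = 303 × 1200/1000 = $363.60.
Adding setup: 40.565 + 363.60 + 41 → 445.165 ≈ $445.17.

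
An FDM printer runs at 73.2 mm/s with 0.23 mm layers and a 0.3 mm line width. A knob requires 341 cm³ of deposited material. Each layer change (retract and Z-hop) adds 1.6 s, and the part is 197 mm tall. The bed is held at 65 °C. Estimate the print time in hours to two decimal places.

19.13 hours

Bead cross-section = 0.23 × 0.3, so 0.069 mm².
Toolpath length = 341 cm³ / 0.069 mm² = 341000 / 0.069 = 4942029 mm.
Time extruding: 4942029 / 73.2 → 67514.1 s.
Layers = ⌈197/0.23⌉ = 857.
Non-print overhead = 857 × 1.6, so 1371.2 s.
Total = 67514.1 + 1371.2 = 68885.3 s = 19.13 hours.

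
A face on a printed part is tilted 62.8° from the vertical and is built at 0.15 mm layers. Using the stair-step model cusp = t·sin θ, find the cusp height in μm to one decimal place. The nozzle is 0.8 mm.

sin(62.8°) = 0.8894, so cusp = 0.15 × 0.8894 = 0.13341 mm → 133.4 μm.

133.4 μm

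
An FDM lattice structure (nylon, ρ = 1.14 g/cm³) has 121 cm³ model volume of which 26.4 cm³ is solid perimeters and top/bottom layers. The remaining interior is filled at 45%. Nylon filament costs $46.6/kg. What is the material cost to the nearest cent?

Interior volume = 121 − 26.4 = 94.6 cm³.
Infill volume = 0.45 × 94.6 = 42.57 cm³.
Total printed volume = 26.4 + 42.57 = 68.97 cm³.
Mass: 68.97 × 1.14 → 78.6258 g.
Cost = 78.6258 g / 1000 × $46.6/kg = $3.66.

$3.66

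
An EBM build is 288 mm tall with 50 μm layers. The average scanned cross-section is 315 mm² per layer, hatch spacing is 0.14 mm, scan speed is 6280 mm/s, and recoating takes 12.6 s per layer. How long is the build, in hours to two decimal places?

Layer count = ceil(288 / 0.05) = 5760.
Per-layer scan distance = 315 / 0.14, so 2250 mm.
Scan time per layer: 2250 / 6280 → 0.3583 s.
Per-layer time: 0.3583 + 12.6 → 12.9583 s.
Total: 5760 × 12.9583 s = 74639.808 s → 20.73 hours.

20.73 hours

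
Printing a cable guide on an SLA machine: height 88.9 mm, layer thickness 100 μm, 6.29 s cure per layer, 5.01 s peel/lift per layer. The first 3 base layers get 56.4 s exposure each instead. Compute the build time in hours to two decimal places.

Number of layers: 88.9 / 0.1 → 889 (rounded up).
Base layers = 3 × (56.4 + 5.01) = 184.23 s.
Remaining layers: 886 × (6.29 + 5.01) → 10011.8 s.
Sum: 184.23 + 10011.8 = 10196.03 s → 2.83 hours.

2.83 hours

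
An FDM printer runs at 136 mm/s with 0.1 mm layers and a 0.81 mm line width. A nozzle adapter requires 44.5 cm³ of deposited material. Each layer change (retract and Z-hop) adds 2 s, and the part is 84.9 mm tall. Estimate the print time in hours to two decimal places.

Extrusion cross-section = 0.1 × 0.81 = 0.081 mm².
Toolpath length = 44.5 cm³ / 0.081 mm² = 44500 / 0.081 = 549382.7 mm.
Print-move time = 549382.7 / 136, so 4039.6 s.
Layer count = ceil(84.9 / 0.1) = 849.
Non-print overhead: 849 × 2 → 1698 s.
Altogether 4039.6 + 1698 = 5737.6 s, i.e. 1.59 hours.

1.59 hours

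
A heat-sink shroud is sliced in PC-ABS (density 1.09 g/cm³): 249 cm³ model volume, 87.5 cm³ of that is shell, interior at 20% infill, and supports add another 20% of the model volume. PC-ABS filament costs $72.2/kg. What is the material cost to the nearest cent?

$13.35

Infill region = 249 − 87.5 = 161.5 cm³.
Infill volume = 0.20 × 161.5 = 32.3 cm³.
Support = 0.20 × 249 = 49.8 cm³.
Deposited volume = 87.5 + 32.3 + 49.8 = 169.6 cm³.
Mass: 169.6 × 1.09 → 184.864 g.
At $72.2/kg: 184.864/1000 × 72.2 = $13.35.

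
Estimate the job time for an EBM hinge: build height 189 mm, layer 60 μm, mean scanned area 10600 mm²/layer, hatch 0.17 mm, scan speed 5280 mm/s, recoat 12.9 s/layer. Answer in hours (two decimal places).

Layers = ⌈189/0.06⌉ = 3150.
Scan path per layer = 10600 / 0.17 = 62352.9 mm.
Per-layer scan time: 62352.9 / 5280 → 11.8093 s.
Time per layer = 11.8093 + 12.9, so 24.7093 s.
Total: 3150 × 24.7093 s = 77834.295 s → 21.62 hours.

21.62 hours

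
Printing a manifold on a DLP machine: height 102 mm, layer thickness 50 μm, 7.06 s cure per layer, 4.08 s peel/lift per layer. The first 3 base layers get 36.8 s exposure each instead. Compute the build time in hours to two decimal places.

6.34 hours

Number of layers: 102 / 0.05 → 2040 (rounded up).
Burn-in layers = 3 × (36.8 + 4.08) = 122.64 s.
Remaining layers = 2037 × (7.06 + 4.08), so 22692.18 s.
Total = 122.64 + 22692.18 = 22814.82 s = 6.34 hours.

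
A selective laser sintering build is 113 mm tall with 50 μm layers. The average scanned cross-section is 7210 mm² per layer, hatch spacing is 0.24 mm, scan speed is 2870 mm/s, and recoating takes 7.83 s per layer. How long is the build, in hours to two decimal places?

Layer count = ceil(113 / 0.05) = 2260.
Per-layer scan distance: 7210 / 0.24 → 30041.7 mm.
Per-layer scan time: 30041.7 / 2870 → 10.4675 s.
Layer cycle = 10.4675 + 7.83, so 18.2975 s.
Total: 2260 × 18.2975 s = 41352.35 s → 11.49 hours.

11.49 hours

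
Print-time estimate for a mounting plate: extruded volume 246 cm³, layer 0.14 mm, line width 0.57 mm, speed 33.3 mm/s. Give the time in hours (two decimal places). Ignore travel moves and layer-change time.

Extrusion cross-section: 0.14 × 0.57 → 0.0798 mm².
Path length: 246000 mm³ / 0.0798 mm² → 3082706.8 mm.
Print-move time = 3082706.8 / 33.3, so 92573.8 s.
That's 92573.8 s → 25.71 hours.

25.71 hours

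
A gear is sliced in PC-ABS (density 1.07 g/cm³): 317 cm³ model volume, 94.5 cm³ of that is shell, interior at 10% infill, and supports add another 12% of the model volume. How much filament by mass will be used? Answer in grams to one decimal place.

Interior volume = 317 − 94.5, so 222.5 cm³.
Infill deposited = 0.10 × 222.5, so 22.25 cm³.
Support = 0.12 × 317, so 38.04 cm³.
Total extruded: 94.5 + 22.25 + 38.04 → 154.79 cm³.
Mass = 154.79 × 1.07, so 165.6253 g.

165.6 g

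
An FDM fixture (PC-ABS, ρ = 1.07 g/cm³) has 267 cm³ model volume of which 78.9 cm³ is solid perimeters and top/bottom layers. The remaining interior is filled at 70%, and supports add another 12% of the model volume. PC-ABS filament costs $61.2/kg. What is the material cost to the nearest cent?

$15.89

Volume inside the shell = 267 − 78.9 = 188.1 cm³.
Infill volume: 0.70 × 188.1 → 131.67 cm³.
Support = 0.12 × 267, so 32.04 cm³.
Total printed volume = 78.9 + 131.67 + 32.04, so 242.61 cm³.
Mass = 242.61 × 1.07, so 259.5927 g.
Cost = 259.5927 g / 1000 × $61.2/kg = $15.89.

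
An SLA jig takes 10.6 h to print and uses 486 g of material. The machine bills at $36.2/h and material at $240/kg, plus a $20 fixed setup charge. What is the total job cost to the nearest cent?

$520.36

Time charge: 36.2 × 10.6 → $383.72.
Material charge: 240 × 486/1000 → $116.64.
Total = 383.72 + 116.64 + 20 = $520.36.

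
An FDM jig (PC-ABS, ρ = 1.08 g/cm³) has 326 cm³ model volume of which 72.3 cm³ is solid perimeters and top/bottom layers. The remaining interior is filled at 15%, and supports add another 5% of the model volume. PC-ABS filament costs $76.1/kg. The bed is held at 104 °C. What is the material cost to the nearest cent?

$10.41

Volume inside the shell = 326 − 72.3 = 253.7 cm³.
Infill volume = 0.15 × 253.7, so 38.055 cm³.
Support = 0.05 × 326 = 16.3 cm³.
Total extruded: 72.3 + 38.055 + 16.3 → 126.655 cm³.
Mass = 126.655 × 1.08 = 136.7874 g.
At $76.1/kg: 136.7874/1000 × 76.1 = $10.41.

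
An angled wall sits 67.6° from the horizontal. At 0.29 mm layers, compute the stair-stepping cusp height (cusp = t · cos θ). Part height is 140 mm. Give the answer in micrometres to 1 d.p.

110.5 μm

cos(67.6°) = 0.3811, so cusp = 0.29 × 0.3811 = 0.110519 mm → 110.5 μm.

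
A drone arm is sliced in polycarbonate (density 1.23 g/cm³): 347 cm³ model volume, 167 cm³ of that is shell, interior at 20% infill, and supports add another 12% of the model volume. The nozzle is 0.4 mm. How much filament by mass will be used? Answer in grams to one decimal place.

Interior volume: 347 − 167 → 180 cm³.
Deposited infill = 0.20 × 180, so 36 cm³.
Support: 0.12 × 347 → 41.64 cm³.
Total printed volume: 167 + 36 + 41.64 → 244.64 cm³.
Mass = 244.64 × 1.23, so 300.9072 g.

300.9 g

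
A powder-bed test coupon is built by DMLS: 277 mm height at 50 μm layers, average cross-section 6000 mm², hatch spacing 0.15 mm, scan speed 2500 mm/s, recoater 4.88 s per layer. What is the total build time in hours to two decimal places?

32.13 hours

Layer count = ceil(277 / 0.05) = 5540.
Scan path per layer = 6000 / 0.15 = 40000 mm.
Laser time per layer: 40000 / 2500 → 16 s.
Per-layer time = 16 + 4.88 = 20.88 s.
5540 layers × 20.88 s/layer = 115675.2 s, i.e. 32.13 hours.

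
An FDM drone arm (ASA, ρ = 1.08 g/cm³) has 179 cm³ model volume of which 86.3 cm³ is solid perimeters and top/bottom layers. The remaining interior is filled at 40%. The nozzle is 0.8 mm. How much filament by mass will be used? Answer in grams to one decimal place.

Infill region = 179 − 86.3 = 92.7 cm³.
Infill deposited = 0.40 × 92.7, so 37.08 cm³.
Total extruded = 86.3 + 37.08 = 123.38 cm³.
Mass: 123.38 × 1.08 → 133.2504 g.

133.3 g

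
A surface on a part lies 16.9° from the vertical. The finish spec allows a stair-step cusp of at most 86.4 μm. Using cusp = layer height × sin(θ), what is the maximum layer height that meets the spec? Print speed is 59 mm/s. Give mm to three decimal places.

t = h_c / sin θ = 0.0864 / 0.2907 = 0.297 mm.

0.297 mm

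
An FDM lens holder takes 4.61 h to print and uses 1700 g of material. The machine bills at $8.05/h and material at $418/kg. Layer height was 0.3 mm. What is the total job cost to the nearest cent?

Time charge = 8.05 × 4.61 = $37.1105.
Feedstock cost = 418 × 1700/1000, so $710.60.
Total = 37.1105 + 710.60 = 747.7105 ≈ $747.71.

$747.71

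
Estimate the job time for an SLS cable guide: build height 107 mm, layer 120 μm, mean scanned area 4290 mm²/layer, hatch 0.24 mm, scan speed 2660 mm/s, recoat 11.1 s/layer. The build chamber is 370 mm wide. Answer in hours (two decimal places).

4.42 hours

Layers = ⌈107/0.12⌉ = 892.
Per-layer scan distance = 4290 / 0.24, so 17875 mm.
Per-layer scan time = 17875 / 2660, so 6.7199 s.
Time per layer = 6.7199 + 11.1, so 17.8199 s.
892 layers × 17.8199 s/layer = 15895.3508 s, i.e. 4.42 hours.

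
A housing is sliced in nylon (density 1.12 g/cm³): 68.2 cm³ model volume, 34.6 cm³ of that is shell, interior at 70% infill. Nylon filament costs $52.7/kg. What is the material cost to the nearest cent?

$3.43

Volume inside the shell = 68.2 − 34.6 = 33.6 cm³.
Infill volume = 0.70 × 33.6 = 23.52 cm³.
Total extruded: 34.6 + 23.52 → 58.12 cm³.
Mass = 58.12 × 1.12, so 65.0944 g.
At $52.7/kg: 65.0944/1000 × 52.7 = $3.43.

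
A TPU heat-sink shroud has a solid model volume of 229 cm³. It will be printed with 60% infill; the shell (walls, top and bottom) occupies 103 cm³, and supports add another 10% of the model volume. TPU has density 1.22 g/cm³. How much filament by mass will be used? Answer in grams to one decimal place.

245.8 g

Interior volume: 229 − 103 → 126 cm³.
Infill volume = 0.60 × 126, so 75.6 cm³.
Support: 0.10 × 229 → 22.9 cm³.
Total printed volume = 103 + 75.6 + 22.9 = 201.5 cm³.
Mass: 201.5 × 1.22 → 245.83 g.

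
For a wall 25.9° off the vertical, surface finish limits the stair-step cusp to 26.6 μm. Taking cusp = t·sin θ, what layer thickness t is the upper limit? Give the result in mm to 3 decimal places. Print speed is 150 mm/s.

sin(25.9°) = 0.4368; t_max = 0.0266/0.4368 = 0.061 mm.

0.061 mm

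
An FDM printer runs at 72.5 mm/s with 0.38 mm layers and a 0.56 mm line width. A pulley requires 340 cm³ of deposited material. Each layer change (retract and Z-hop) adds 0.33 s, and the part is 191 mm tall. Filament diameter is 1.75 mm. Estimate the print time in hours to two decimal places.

Bead cross-section: 0.38 × 0.56 → 0.2128 mm².
Toolpath length = 340 cm³ / 0.2128 mm² = 340000 / 0.2128 = 1597744.4 mm.
Time extruding: 1597744.4 / 72.5 → 22037.9 s.
Number of layers: 191 / 0.38 → 503 (rounded up).
Non-print overhead = 503 × 0.33 = 165.99 s.
Total = 22037.9 + 165.99 = 22203.89 s = 6.17 hours.

6.17 hours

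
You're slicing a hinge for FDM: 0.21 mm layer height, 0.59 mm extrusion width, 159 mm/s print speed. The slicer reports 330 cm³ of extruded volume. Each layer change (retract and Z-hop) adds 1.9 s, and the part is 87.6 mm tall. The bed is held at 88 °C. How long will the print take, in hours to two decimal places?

4.87 hours

Line area = 0.21 × 0.59, so 0.1239 mm².
Toolpath length = 330 cm³ / 0.1239 mm² = 330000 / 0.1239 = 2663438.3 mm.
Print-move time = 2663438.3 / 159 = 16751.2 s.
Number of layers: 87.6 / 0.21 → 418 (rounded up).
Z-hop total = 418 × 1.9 = 794.2 s.
Altogether 16751.2 + 794.2 = 17545.4 s, i.e. 4.87 hours.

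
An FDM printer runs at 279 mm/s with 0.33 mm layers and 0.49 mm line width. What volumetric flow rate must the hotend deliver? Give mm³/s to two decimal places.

45.11

Bead cross-section = 0.33 × 0.49, so 0.1617 mm².
Q = v·A = 279 × 0.1617 = 45.11 mm³/s.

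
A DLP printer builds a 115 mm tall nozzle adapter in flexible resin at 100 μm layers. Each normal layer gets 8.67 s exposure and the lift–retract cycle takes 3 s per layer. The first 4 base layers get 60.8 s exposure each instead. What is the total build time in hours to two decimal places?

3.79 hours

Number of layers: 115 / 0.1 → 1150 (rounded up).
Base layers = 4 × (60.8 + 3) = 255.2 s.
Regular layers: 1146 × (8.67 + 3) → 13373.82 s.
Sum: 255.2 + 13373.82 = 13629.02 s → 3.79 hours.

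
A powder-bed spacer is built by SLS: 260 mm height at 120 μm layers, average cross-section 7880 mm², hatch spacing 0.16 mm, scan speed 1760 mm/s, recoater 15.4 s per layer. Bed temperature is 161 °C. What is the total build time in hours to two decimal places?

Layer count = ceil(260 / 0.12) = 2167.
Scan path per layer = 7880 / 0.16, so 49250 mm.
Per-layer scan time = 49250 / 1760 = 27.983 s.
Per-layer time = 27.983 + 15.4, so 43.383 s.
Total: 2167 × 43.383 s = 94010.961 s → 26.11 hours.

26.11 hours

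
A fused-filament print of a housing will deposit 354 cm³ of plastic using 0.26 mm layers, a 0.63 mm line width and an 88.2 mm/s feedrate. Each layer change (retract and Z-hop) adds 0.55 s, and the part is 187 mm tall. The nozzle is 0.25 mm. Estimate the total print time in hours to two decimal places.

Extrusion cross-section = 0.26 × 0.63 = 0.1638 mm².
Toolpath length = 354 cm³ / 0.1638 mm² = 354000 / 0.1638 = 2161172.2 mm.
Time extruding: 2161172.2 / 88.2 → 24503.1 s.
Layer count = ceil(187 / 0.26) = 720.
Z-hop total: 720 × 0.55 → 396 s.
Altogether 24503.1 + 396 = 24899.1 s, i.e. 6.92 hours.

6.92 hours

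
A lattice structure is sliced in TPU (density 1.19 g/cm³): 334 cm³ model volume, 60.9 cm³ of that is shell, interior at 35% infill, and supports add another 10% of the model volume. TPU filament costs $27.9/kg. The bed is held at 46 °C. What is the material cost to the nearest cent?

Interior volume = 334 − 60.9, so 273.1 cm³.
Infill volume = 0.35 × 273.1, so 95.585 cm³.
Support: 0.10 × 334 → 33.4 cm³.
Total printed volume: 60.9 + 95.585 + 33.4 → 189.885 cm³.
Mass = 189.885 × 1.19, so 225.96315 g.
At $27.9/kg: 225.96315/1000 × 27.9 = $6.30.

$6.30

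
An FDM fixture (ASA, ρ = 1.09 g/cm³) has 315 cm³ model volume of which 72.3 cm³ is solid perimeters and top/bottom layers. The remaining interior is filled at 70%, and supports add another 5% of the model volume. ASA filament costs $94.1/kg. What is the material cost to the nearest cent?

$26.46

Volume inside the shell = 315 − 72.3, so 242.7 cm³.
Infill deposited = 0.70 × 242.7, so 169.89 cm³.
Support = 0.05 × 315, so 15.75 cm³.
Total printed volume = 72.3 + 169.89 + 15.75, so 257.94 cm³.
Mass = 257.94 × 1.09 = 281.1546 g.
At $94.1/kg: 281.1546/1000 × 94.1 = $26.46.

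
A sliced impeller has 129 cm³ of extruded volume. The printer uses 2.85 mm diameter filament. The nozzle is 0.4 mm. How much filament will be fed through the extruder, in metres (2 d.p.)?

Filament cross-section = π × (2.85/2)² = 6.3794 mm².
L = 129000 mm³ / 6.3794 mm² = 20221.34 mm, i.e. 20.22 m.

20.22 m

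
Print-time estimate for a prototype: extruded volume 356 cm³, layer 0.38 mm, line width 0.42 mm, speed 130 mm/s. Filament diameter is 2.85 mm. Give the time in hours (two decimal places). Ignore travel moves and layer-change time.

Extrusion cross-section = 0.38 × 0.42 = 0.1596 mm².
Toolpath length = 356 cm³ / 0.1596 mm² = 356000 / 0.1596 = 2230576.4 mm.
Extrusion time = 2230576.4 / 130, so 17158.3 s.
Converting: 17158.3 s = 4.77 hours.

4.77 hours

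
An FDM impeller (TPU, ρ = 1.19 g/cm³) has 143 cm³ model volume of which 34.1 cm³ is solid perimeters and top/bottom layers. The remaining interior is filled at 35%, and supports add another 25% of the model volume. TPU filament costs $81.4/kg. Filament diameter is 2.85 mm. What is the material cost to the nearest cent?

Infill region = 143 − 34.1 = 108.9 cm³.
Infill deposited = 0.35 × 108.9, so 38.115 cm³.
Support = 0.25 × 143, so 35.75 cm³.
Deposited volume = 34.1 + 38.115 + 35.75 = 107.965 cm³.
Mass: 107.965 × 1.19 → 128.47835 g.
Cost = 128.47835 g / 1000 × $81.4/kg = $10.46.

$10.46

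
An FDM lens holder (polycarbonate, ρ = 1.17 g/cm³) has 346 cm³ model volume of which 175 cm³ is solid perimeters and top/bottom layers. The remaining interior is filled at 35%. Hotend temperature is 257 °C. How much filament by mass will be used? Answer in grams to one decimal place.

Interior volume = 346 − 175 = 171 cm³.
Infill volume = 0.35 × 171 = 59.85 cm³.
Total printed volume = 175 + 59.85, so 234.85 cm³.
Mass = 234.85 × 1.17 = 274.7745 g.

274.8 g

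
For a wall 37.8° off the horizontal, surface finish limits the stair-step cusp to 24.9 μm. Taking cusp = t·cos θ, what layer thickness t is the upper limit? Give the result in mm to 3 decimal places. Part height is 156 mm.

Layer height = cusp / cos(37.8°) = 0.0249 / 0.7902 = 0.032 mm.

0.032 mm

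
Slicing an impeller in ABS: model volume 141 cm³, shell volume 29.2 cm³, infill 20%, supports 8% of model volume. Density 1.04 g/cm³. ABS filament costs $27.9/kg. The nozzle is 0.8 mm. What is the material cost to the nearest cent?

Volume inside the shell: 141 − 29.2 → 111.8 cm³.
Infill volume = 0.20 × 111.8 = 22.36 cm³.
Support: 0.08 × 141 → 11.28 cm³.
Total extruded = 29.2 + 22.36 + 11.28 = 62.84 cm³.
Mass: 62.84 × 1.04 → 65.3536 g.
At $27.9/kg: 65.3536/1000 × 27.9 = $1.82.

$1.82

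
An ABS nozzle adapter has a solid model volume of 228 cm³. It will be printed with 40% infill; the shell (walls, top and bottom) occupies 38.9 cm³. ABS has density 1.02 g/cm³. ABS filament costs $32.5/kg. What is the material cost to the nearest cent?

Volume inside the shell = 228 − 38.9, so 189.1 cm³.
Infill volume: 0.40 × 189.1 → 75.64 cm³.
Total extruded = 38.9 + 75.64, so 114.54 cm³.
Mass: 114.54 × 1.02 → 116.8308 g.
At $32.5/kg: 116.8308/1000 × 32.5 = $3.80.

$3.80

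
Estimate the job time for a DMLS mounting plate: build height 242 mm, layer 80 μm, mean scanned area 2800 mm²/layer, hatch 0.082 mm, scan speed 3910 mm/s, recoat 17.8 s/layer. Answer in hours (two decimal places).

Layer count = ceil(242 / 0.08) = 3025.
Scan path per layer = 2800 / 0.082 = 34146.3 mm.
Laser time per layer: 34146.3 / 3910 → 8.7331 s.
Layer cycle: 8.7331 + 17.8 → 26.5331 s.
Total: 3025 × 26.5331 s = 80262.6275 s → 22.30 hours.

22.30 hours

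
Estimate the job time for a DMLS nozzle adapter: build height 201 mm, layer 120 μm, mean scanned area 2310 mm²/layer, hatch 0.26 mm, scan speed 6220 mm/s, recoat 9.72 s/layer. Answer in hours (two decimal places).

5.19 hours

Layers = ⌈201/0.12⌉ = 1675.
Per-layer scan distance = 2310 / 0.26 = 8884.6 mm.
Scan time per layer: 8884.6 / 6220 → 1.4284 s.
Time per layer: 1.4284 + 9.72 → 11.1484 s.
1675 layers × 11.1484 s/layer = 18673.57 s, i.e. 5.19 hours.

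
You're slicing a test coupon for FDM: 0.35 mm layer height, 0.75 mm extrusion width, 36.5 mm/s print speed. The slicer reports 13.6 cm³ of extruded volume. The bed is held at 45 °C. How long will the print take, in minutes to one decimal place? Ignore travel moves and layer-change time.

Line area: 0.35 × 0.75 → 0.2625 mm².
Total extruded path = 13600/0.2625 = 51809.5 mm.
Print-move time = 51809.5 / 36.5 = 1419.4 s.
1419.4 s = 23.7 minutes.

23.7 minutes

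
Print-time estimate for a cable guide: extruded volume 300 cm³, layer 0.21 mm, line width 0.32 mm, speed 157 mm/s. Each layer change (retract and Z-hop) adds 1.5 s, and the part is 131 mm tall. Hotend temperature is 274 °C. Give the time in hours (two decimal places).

8.16 hours

Bead cross-section = 0.21 × 0.32, so 0.0672 mm².
Path length: 300000 mm³ / 0.0672 mm² → 4464285.7 mm.
Print-move time = 4464285.7 / 157, so 28434.9 s.
Number of layers: 131 / 0.21 → 624 (rounded up).
Z-hop total: 624 × 1.5 → 936 s.
Altogether 28434.9 + 936 = 29370.9 s, i.e. 8.16 hours.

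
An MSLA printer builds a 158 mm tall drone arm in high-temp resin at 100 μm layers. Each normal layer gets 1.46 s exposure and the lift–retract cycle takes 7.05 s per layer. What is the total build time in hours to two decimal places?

3.73 hours

Layers = ⌈158/0.1⌉ = 1580.
Each layer takes = 1.46 + 7.05, so 8.51 s.
Total = 1580 × 8.51 = 13445.8 s = 3.73 hours.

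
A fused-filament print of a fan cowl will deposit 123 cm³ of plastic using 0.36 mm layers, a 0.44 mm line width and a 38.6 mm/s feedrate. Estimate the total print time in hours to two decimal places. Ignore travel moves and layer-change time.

Extrusion cross-section = 0.36 × 0.44, so 0.1584 mm².
Path length: 123000 mm³ / 0.1584 mm² → 776515.2 mm.
Time extruding = 776515.2 / 38.6, so 20117 s.
20117 s = 5.59 hours.

5.59 hours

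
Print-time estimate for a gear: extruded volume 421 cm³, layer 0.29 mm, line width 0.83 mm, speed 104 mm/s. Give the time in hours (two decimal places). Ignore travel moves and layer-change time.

Extrusion cross-section = 0.29 × 0.83 = 0.2407 mm².
Total extruded path = 421000/0.2407 = 1749065.2 mm.
Extrusion time = 1749065.2 / 104 = 16817.9 s.
Converting: 16817.9 s = 4.67 hours.

4.67 hours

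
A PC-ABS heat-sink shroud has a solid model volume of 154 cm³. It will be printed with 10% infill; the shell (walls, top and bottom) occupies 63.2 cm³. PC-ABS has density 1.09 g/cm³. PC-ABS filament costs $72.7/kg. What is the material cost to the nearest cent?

Infill region: 154 − 63.2 → 90.8 cm³.
Deposited infill: 0.10 × 90.8 → 9.08 cm³.
Total extruded = 63.2 + 9.08 = 72.28 cm³.
Mass = 72.28 × 1.09, so 78.7852 g.
Cost = 78.7852 g / 1000 × $72.7/kg = $5.73.

$5.73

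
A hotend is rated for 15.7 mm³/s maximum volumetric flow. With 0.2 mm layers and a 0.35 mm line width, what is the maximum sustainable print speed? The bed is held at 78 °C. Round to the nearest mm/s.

224 mm/s

Bead cross-section = 0.2 × 0.35, so 0.07 mm².
Max speed = 15.7 / 0.07 = 224.29 ≈ 224 mm/s.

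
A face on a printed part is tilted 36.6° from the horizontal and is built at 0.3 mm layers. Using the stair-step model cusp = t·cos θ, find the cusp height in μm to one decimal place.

h_c = t·cos θ = 0.3 × 0.8028 = 0.24084 mm (240.8 μm).

240.8 μm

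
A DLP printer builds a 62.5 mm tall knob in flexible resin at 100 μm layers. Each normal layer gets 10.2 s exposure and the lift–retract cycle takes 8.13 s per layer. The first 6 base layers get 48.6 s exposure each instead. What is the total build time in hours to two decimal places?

3.25 hours

Layer count = ceil(62.5 / 0.1) = 625.
Base layers = 6 × (48.6 + 8.13) = 340.38 s.
Normal layers: 619 × (10.2 + 8.13) → 11346.27 s.
Total = 340.38 + 11346.27 = 11686.65 s = 3.25 hours.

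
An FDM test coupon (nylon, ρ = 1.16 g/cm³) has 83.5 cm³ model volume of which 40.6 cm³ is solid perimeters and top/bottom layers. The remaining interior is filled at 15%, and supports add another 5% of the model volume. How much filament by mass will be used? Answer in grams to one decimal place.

Infill region: 83.5 − 40.6 → 42.9 cm³.
Infill deposited = 0.15 × 42.9 = 6.435 cm³.
Support = 0.05 × 83.5, so 4.175 cm³.
Deposited volume = 40.6 + 6.435 + 4.175, so 51.21 cm³.
Mass = 51.21 × 1.16, so 59.4036 g.

59.4 g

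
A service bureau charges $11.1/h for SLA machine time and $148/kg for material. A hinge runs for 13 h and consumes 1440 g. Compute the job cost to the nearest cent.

$357.42

Time charge: 11.1 × 13 → $144.30.
Material cost: 148 × 1440/1000 → $213.12.
Job cost: 144.30 + 213.12 = $357.42.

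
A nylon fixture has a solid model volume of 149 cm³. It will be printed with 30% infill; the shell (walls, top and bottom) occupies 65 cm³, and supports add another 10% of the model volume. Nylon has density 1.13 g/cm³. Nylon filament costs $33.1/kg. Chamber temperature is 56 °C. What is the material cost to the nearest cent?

$3.93

Interior volume = 149 − 65 = 84 cm³.
Deposited infill = 0.30 × 84 = 25.2 cm³.
Support: 0.10 × 149 → 14.9 cm³.
Deposited volume = 65 + 25.2 + 14.9 = 105.1 cm³.
Mass = 105.1 × 1.13 = 118.763 g.
Cost = 118.763 g / 1000 × $33.1/kg = $3.93.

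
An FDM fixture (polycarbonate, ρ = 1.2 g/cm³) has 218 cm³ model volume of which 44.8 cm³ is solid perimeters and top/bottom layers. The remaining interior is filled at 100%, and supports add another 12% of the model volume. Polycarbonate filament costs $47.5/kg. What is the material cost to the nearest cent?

Infill region: 218 − 44.8 → 173.2 cm³.
Infill volume: 1.00 × 173.2 → 173.2 cm³.
Support: 0.12 × 218 → 26.16 cm³.
Deposited volume = 44.8 + 173.2 + 26.16, so 244.16 cm³.
Mass = 244.16 × 1.2 = 292.992 g.
At $47.5/kg: 292.992/1000 × 47.5 = $13.92.

$13.92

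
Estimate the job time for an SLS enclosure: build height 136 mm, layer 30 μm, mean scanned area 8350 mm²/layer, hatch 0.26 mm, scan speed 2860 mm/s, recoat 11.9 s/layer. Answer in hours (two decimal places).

Number of layers: 136 / 0.03 → 4534 (rounded up).
Per-layer scan distance: 8350 / 0.26 → 32115.4 mm.
Laser time per layer = 32115.4 / 2860, so 11.2292 s.
Per-layer time: 11.2292 + 11.9 → 23.1292 s.
Total: 4534 × 23.1292 s = 104867.7928 s → 29.13 hours.

29.13 hours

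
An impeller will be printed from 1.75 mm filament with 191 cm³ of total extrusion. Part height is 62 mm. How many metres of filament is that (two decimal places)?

Filament cross-section = π × (1.75/2)² = 2.4053 mm².
L = 191000 mm³ / 2.4053 mm² = 79407.97 mm, i.e. 79.41 m.

79.41 m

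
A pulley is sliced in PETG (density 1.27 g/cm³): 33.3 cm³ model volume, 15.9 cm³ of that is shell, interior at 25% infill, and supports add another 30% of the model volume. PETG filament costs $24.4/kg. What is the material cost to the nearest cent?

Infill region: 33.3 − 15.9 → 17.4 cm³.
Infill deposited = 0.25 × 17.4, so 4.35 cm³.
Support: 0.30 × 33.3 → 9.99 cm³.
Deposited volume = 15.9 + 4.35 + 9.99 = 30.24 cm³.
Mass = 30.24 × 1.27 = 38.4048 g.
At $24.4/kg: 38.4048/1000 × 24.4 = $0.94.

$0.94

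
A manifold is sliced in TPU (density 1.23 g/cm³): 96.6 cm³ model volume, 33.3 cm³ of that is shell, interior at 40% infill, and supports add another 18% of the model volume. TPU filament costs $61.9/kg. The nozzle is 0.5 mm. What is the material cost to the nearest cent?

Volume inside the shell = 96.6 − 33.3 = 63.3 cm³.
Infill volume = 0.40 × 63.3 = 25.32 cm³.
Support = 0.18 × 96.6, so 17.388 cm³.
Total printed volume = 33.3 + 25.32 + 17.388, so 76.008 cm³.
Mass = 76.008 × 1.23 = 93.48984 g.
Cost = 93.48984 g / 1000 × $61.9/kg = $5.79.

$5.79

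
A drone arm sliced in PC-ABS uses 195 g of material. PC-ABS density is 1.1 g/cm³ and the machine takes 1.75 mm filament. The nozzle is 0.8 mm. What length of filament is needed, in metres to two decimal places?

73.70 m

Volume = 195 g / 1.1 g·cm⁻³ = 177.2727 cm³ = 177272.7 mm³.
Filament cross-section = π × (1.75/2)² = 2.4053 mm².
L = V/A = 177272.7/2.4053 = 73700.87 mm → 73.70 m.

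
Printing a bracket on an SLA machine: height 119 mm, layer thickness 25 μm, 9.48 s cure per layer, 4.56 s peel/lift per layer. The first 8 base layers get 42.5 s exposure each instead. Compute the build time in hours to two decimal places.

Number of layers: 119 / 0.025 → 4760 (rounded up).
Base layers: 8 × (42.5 + 4.56) → 376.48 s.
Regular layers = 4752 × (9.48 + 4.56), so 66718.08 s.
Total = 376.48 + 66718.08 = 67094.56 s = 18.64 hours.

18.64 hours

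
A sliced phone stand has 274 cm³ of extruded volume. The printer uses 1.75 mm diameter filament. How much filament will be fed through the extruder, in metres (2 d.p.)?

113.92 m

Filament cross-section = π × (1.75/2)² = 2.4053 mm².
Length = 274 cm³ / 2.4053 mm² = 274000 / 2.4053 = 113915.1 mm = 113.92 m.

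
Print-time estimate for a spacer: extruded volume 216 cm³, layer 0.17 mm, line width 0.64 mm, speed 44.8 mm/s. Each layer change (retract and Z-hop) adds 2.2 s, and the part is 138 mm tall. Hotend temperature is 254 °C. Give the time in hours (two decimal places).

Bead cross-section = 0.17 × 0.64 = 0.1088 mm².
Path length: 216000 mm³ / 0.1088 mm² → 1985294.1 mm.
Time extruding = 1985294.1 / 44.8 = 44314.6 s.
Layers = ⌈138/0.17⌉ = 812.
Non-print overhead = 812 × 2.2, so 1786.4 s.
Altogether 44314.6 + 1786.4 = 46101 s, i.e. 12.81 hours.

12.81 hours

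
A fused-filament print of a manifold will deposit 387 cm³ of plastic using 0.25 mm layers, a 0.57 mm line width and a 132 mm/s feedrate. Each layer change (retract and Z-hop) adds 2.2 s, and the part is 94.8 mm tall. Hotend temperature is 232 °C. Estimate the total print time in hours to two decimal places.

5.95 hours

Bead cross-section = 0.25 × 0.57 = 0.1425 mm².
Toolpath length = 387 cm³ / 0.1425 mm² = 387000 / 0.1425 = 2715789.5 mm.
Time extruding = 2715789.5 / 132 = 20574.2 s.
Layers = ⌈94.8/0.25⌉ = 380.
Non-print overhead = 380 × 2.2, so 836 s.
Altogether 20574.2 + 836 = 21410.2 s, i.e. 5.95 hours.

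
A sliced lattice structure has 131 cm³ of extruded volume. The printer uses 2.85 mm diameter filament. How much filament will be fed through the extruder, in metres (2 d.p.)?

20.53 m

Filament cross-section = π × (2.85/2)² = 6.3794 mm².
Length = 131 cm³ / 6.3794 mm² = 131000 / 6.3794 = 20534.85 mm = 20.53 m.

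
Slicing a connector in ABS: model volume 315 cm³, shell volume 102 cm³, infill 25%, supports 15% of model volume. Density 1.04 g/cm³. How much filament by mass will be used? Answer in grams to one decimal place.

Interior volume = 315 − 102 = 213 cm³.
Infill deposited: 0.25 × 213 → 53.25 cm³.
Support = 0.15 × 315 = 47.25 cm³.
Total printed volume = 102 + 53.25 + 47.25 = 202.5 cm³.
Mass = 202.5 × 1.04 = 210.6 g.

210.6 g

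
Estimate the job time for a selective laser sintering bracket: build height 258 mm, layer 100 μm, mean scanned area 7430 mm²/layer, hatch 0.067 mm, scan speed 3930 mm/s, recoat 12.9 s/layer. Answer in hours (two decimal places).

Number of layers: 258 / 0.1 → 2580 (rounded up).
Per-layer scan distance = 7430 / 0.067, so 110895.5 mm.
Per-layer scan time: 110895.5 / 3930 → 28.2177 s.
Time per layer: 28.2177 + 12.9 → 41.1177 s.
Total: 2580 × 41.1177 s = 106083.666 s → 29.47 hours.

29.47 hours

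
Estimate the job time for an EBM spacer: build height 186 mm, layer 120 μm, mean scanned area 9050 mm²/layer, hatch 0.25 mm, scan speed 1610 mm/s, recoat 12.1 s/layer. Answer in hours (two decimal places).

Layers = ⌈186/0.12⌉ = 1550.
Scan path per layer: 9050 / 0.25 → 36200 mm.
Beam time per layer: 36200 / 1610 → 22.4845 s.
Time per layer = 22.4845 + 12.1, so 34.5845 s.
Build time = 1550 × 34.5845 = 53605.975 s = 14.89 hours.

14.89 hours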